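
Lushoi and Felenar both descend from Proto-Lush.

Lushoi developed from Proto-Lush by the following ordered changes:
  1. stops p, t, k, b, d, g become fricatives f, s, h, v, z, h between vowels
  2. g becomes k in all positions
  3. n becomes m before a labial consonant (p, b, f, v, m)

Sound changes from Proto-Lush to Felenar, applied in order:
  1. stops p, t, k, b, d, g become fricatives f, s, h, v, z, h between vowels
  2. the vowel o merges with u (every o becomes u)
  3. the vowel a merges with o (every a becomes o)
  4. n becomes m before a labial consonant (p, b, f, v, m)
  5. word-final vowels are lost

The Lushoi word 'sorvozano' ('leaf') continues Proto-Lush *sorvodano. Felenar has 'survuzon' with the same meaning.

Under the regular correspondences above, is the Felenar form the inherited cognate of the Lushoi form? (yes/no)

yes

Derive the expected Felenar reflex of *sorvodano:
Felenar: *sorvodano
  sorvodano → sorvozano   [intervocalic lenition]
  sorvozano → survuzanu   [vowel merger]
  survuzanu → survuzonu   [vowel merger]
  survuzonu (rule 4 does not apply)
  survuzonu → survuzon   [apocope]
  giving Felenar survuzon.
Felenar 'survuzon' matches the regular reflex exactly, so the pair is cognate.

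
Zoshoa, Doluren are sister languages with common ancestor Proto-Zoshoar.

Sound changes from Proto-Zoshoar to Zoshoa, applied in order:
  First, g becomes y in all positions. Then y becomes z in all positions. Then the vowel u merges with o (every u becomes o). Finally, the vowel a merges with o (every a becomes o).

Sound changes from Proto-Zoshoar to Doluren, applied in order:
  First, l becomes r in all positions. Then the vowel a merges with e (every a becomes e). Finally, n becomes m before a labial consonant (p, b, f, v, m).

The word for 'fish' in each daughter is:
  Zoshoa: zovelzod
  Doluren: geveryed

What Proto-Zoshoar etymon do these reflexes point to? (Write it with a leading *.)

Position 6: Zoshoa has z, Doluren has y. Doluren preserves y here (none of its changes turn any other segment into y), so the proto-segment is *y.
Position 5: Zoshoa has l, Doluren has r. Zoshoa preserves l here (none of its changes turn any other segment into l), so the proto-segment is *l.
Position 7: Zoshoa has o, Doluren has e. Taking the neighbouring segments as reconstructed: Zoshoa o could go back to *a or *o or *u; Doluren e could go back to *a or *e — the one source consistent with every daughter is *a.
Verify the candidate proto-form against each daughter:
Zoshoa: *gavelyad
  gavelyad → yavelyad   [unconditioned shift]
  yavelyad → zavelzad   [unconditioned shift]
  zavelzad (rule 3 does not apply)
  zavelzad → zovelzod   [vowel merger]
  giving Zoshoa zovelzod.
Doluren: *gavelyad
  gavelyad → gaveryad   [unconditioned shift]
  gaveryad → geveryed   [vowel merger]
  geveryed (rule 3 does not apply)
  giving Doluren geveryed.
No other proto-form is consistent with every reflex, so the reconstruction is *gavelyad.

*gavelyad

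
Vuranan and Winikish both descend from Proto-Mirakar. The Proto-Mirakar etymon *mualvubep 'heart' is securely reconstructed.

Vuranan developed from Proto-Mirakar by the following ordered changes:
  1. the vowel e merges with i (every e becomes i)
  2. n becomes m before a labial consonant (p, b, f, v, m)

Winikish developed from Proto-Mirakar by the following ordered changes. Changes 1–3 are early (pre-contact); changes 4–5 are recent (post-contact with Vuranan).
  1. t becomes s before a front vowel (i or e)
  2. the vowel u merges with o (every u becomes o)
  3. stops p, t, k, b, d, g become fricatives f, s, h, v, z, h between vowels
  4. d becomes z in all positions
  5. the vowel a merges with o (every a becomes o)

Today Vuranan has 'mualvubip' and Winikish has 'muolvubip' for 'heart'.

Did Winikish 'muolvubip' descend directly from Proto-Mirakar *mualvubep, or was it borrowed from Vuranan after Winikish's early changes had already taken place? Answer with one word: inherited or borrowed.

If inherited, *mualvubep would pass through all of Winikish's changes:
Winikish: *mualvubep
  mualvubep (rule 1 does not apply)
  mualvubep → moalvobep   [vowel merger]
  moalvobep → moalvovep   [intervocalic lenition]
  moalvovep (rule 4 does not apply)
  moalvovep → moolvovep   [vowel merger]
  giving Winikish moolvovep.
If borrowed from Vuranan 'mualvubip' after the early changes, it would undergo only the recent ones:
  rule 4 (unconditioned shift): no change (mualvubip)
  rule 5 (vowel merger): mualvubip → muolvubip
  ⇒ as a loan: muolvubip
Winikish 'muolvubip' matches the loan outcome 'muolvubip', not the inherited 'moolvovep' — it skipped the early Winikish changes, so it was borrowed from Vuranan.

borrowed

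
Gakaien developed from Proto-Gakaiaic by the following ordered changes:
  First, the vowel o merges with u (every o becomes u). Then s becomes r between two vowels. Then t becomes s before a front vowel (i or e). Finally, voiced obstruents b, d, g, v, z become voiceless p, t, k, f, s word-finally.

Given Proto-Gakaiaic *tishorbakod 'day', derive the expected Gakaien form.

sishurbakut

Gakaien: *tishorbakod > tishurbakud > sishurbakud > sishurbakut  (by vowel merger, palatalisation, final devoicing)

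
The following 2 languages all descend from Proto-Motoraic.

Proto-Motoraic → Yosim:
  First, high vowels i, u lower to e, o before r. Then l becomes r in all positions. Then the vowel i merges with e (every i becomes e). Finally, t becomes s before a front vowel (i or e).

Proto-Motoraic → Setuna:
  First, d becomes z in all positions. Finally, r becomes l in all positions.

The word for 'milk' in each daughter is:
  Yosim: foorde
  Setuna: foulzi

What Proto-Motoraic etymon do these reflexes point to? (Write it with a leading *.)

*fourdi

Position 6: Yosim has e, Setuna has i. Setuna preserves i here (none of its changes turn any other segment into i), so the proto-segment is *i.
Position 3: Yosim has o, Setuna has u. Setuna preserves u here (none of its changes turn any other segment into u), so the proto-segment is *u.
Position 4: Yosim has r, Setuna has l. Taking the neighbouring segments as reconstructed: Yosim r can only go back to *r; Setuna l could go back to *l or *r — the one source consistent with every daughter is *r.
Continuing position by position gives *fourdi; check it forward:
Yosim: *fourdi > foordi > foorde  (by pre-rhotic lowering, vowel merger)
Setuna: *fourdi > fourzi > foulzi  (by unconditioned shift, unconditioned shift)
*fourdi is the unique common source.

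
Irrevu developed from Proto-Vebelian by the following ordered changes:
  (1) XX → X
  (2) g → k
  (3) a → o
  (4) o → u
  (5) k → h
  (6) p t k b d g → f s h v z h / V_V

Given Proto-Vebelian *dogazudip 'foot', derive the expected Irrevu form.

duhuzuzip

Irrevu: start from *dogazudip.
  rule 1: no change — dogazudip
  rule 2 (unconditioned shift): dogazudip → dokazudip
  rule 3 (vowel merger): dokazudip → dokozudip
  rule 4 (vowel merger): dokozudip → dukuzudip
  rule 5 (unconditioned shift): dukuzudip → duhuzudip
  rule 6 (intervocalic lenition): duhuzudip → duhuzuzip
  ⇒ Irrevu duhuzuzip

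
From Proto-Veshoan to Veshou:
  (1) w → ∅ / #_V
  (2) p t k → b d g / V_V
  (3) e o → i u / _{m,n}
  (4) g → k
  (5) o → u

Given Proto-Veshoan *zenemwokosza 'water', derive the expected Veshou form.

Veshou: *zenemwokosza > zenemwogosza > zinimwogosza > zinimwokosza > zinimwukusza  (by intervocalic voicing, pre-nasal raising, unconditioned shift, vowel merger)

zinimwukusza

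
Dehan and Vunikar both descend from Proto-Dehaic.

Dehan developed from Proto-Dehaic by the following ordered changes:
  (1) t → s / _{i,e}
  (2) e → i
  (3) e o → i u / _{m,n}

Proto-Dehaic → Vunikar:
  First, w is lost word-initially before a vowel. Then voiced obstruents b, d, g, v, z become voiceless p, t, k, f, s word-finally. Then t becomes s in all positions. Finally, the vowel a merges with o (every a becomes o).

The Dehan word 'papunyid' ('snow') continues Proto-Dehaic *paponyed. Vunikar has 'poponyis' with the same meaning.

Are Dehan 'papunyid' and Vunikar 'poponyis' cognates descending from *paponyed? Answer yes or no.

Derive the expected Vunikar reflex of *paponyed:
Vunikar: *paponyed > paponyet > paponyes > poponyes  (by final devoicing, unconditioned shift, vowel merger)
The regular Vunikar reflex would be 'poponyes', but the attested form is 'poponyis'. The correspondence is irregular, so they are not cognates (the Vunikar form has a different source).

no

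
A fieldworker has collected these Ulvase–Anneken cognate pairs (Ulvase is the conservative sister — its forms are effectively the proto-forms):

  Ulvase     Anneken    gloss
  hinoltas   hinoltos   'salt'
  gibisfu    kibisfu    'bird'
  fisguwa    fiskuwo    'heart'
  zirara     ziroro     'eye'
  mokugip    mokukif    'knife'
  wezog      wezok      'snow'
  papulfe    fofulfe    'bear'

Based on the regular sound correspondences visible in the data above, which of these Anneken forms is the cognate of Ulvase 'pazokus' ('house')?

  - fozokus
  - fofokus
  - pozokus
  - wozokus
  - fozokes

fozokus

papulfe ~ fofulfe — Ulvase p corresponds to Anneken f word-initially before a back vowel.
hinoltas ~ hinoltos — Ulvase a corresponds to Anneken o after a consonant, before a consonant other than r, m, n, p, b, f, v.
Applying these to Ulvase 'pazokus':
  pazokus → fazokus   (p→f word-initially before a back vowel)
  fazokus → fozokus   (a→o after a consonant, before a consonant other than r, m, n, p, b, f, v)
So the Anneken cognate is 'fozokus'.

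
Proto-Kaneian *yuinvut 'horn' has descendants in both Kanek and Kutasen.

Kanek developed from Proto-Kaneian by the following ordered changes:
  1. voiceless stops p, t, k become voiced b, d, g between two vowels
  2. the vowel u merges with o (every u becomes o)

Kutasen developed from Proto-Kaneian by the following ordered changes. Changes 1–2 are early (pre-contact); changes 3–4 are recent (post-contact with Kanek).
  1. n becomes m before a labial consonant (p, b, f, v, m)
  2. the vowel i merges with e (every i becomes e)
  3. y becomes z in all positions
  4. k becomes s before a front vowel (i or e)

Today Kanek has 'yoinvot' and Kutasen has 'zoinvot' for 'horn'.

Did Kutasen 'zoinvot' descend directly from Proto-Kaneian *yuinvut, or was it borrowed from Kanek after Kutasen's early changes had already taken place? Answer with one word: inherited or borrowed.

If inherited, *yuinvut would pass through all of Kutasen's changes:
Kutasen: *yuinvut
  yuinvut → yuimvut   [nasal place assimilation]
  yuimvut → yuemvut   [vowel merger]
  yuemvut → zuemvut   [unconditioned shift]
  zuemvut (rule 4 does not apply)
  giving Kutasen zuemvut.
If borrowed from Kanek 'yoinvot' after the early changes, it would undergo only the recent ones:
  rule 3 (unconditioned shift): yoinvot → zoinvot
  rule 4 (palatalisation): no change (zoinvot)
  ⇒ as a loan: zoinvot
Kutasen 'zoinvot' matches the loan outcome 'zoinvot', not the inherited 'zuemvut' — it skipped the early Kutasen changes, so it was borrowed from Kanek.

borrowed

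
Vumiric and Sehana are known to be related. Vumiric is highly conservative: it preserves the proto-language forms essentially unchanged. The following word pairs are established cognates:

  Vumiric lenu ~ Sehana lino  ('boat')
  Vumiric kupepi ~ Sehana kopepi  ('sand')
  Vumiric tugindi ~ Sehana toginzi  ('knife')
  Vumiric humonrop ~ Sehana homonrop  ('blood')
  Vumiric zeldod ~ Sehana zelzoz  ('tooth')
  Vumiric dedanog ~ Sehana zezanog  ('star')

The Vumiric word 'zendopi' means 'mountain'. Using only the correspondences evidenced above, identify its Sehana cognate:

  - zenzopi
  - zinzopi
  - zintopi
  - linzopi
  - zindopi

zinzopi

lenu ~ lino — Vumiric e corresponds to Sehana i after a consonant, before a nasal.
zeldod ~ zelzoz — Vumiric d corresponds to Sehana z after a consonant, before a back vowel.
Applying these to Vumiric 'zendopi':
  zendopi → zindopi   (e→i after a consonant, before a nasal)
  zindopi → zinzopi   (d→z after a consonant, before a back vowel)
So the Sehana cognate is 'zinzopi'.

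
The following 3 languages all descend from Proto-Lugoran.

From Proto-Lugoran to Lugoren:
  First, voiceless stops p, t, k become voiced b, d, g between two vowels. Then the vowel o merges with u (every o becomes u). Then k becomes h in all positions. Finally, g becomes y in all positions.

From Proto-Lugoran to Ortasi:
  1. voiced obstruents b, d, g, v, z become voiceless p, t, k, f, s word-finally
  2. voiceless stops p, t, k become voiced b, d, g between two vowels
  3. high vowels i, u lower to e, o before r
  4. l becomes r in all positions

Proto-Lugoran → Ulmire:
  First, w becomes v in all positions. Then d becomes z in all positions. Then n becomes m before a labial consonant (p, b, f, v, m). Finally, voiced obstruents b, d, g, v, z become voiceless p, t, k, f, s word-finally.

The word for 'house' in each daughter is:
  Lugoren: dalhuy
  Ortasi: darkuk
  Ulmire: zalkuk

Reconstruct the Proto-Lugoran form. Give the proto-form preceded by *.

Position 6: Lugoren has y, Ortasi has k, Ulmire has k. Taking the neighbouring segments as reconstructed: Lugoren y could go back to *g or *y; Ortasi k could go back to *k or *g; Ulmire k could go back to *k or *g — the one source consistent with every daughter is *g.
Position 4: Lugoren has h, Ortasi has k, Ulmire has k. Taking the neighbouring segments as reconstructed: Lugoren h could go back to *k or *h; Ortasi k can only go back to *k; Ulmire k can only go back to *k — the one source consistent with every daughter is *k.
Position 3: Lugoren has l, Ortasi has r, Ulmire has l. Lugoren preserves l here (none of its changes turn any other segment into l), so the proto-segment is *l.
Verify the candidate proto-form against each daughter:
Lugoren: *dalkug > dalhug > dalhuy  (by unconditioned shift, unconditioned shift)
Ortasi: *dalkug > dalkuk > darkuk  (by final devoicing, unconditioned shift)
Ulmire: start from *dalkug.
  rule 1: no change — dalkug
  rule 2 (unconditioned shift): dalkug → zalkug
  rule 3: no change — zalkug
  rule 4 (final devoicing): zalkug → zalkuk
  ⇒ Ulmire zalkuk
No other proto-form is consistent with every reflex, so the reconstruction is *dalkug.

*dalkug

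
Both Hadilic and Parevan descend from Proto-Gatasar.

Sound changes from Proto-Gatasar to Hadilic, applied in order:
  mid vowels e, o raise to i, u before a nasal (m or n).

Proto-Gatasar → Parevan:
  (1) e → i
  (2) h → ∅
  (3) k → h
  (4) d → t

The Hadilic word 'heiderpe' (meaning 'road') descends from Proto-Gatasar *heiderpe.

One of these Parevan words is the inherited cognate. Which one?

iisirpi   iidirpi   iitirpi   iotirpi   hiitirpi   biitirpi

iitirpi

Parevan: *heiderpe > hiidirpi > iidirpi > iitirpi  (by vowel merger, h-loss, unconditioned shift)
The other candidates each miss or misapply at least one Parevan change.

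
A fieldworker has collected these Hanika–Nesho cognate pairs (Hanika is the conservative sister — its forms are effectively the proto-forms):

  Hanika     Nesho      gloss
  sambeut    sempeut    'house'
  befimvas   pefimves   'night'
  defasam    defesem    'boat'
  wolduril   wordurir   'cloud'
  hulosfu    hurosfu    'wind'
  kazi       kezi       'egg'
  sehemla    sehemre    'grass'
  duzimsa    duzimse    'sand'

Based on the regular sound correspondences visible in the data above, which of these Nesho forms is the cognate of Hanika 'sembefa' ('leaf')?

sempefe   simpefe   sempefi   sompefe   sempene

sambeut ~ sempeut — Hanika b corresponds to Nesho p after a consonant, before a front vowel.
sehemla ~ sehemre, duzimsa ~ duzimse — Hanika a corresponds to Nesho e word-finally.
Applying these to Hanika 'sembefa':
  sembefa → sempefa   (b→p after a consonant, before a front vowel)
  sempefa → sempefe   (a→e word-finally)
So the Nesho cognate is 'sempefe'.

sempefe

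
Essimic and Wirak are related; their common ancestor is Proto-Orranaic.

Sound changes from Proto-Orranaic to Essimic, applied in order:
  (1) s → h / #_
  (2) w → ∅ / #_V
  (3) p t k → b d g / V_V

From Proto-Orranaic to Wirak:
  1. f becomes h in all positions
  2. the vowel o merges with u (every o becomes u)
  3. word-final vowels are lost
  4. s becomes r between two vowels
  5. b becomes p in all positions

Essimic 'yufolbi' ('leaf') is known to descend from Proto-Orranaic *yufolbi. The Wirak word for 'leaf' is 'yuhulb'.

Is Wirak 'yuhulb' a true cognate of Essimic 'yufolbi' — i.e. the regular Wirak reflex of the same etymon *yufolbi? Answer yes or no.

no

Derive the expected Wirak reflex of *yufolbi:
Wirak: *yufolbi
  yufolbi → yuholbi   [unconditioned shift]
  yuholbi → yuhulbi   [vowel merger]
  yuhulbi → yuhulb   [apocope]
  yuhulb (rule 4 does not apply)
  yuhulb → yuhulp   [unconditioned shift]
  giving Wirak yuhulp.
The regular Wirak reflex would be 'yuhulp', but the attested form is 'yuhulb'. The correspondence is irregular, so they are not cognates (the Wirak form has a different source).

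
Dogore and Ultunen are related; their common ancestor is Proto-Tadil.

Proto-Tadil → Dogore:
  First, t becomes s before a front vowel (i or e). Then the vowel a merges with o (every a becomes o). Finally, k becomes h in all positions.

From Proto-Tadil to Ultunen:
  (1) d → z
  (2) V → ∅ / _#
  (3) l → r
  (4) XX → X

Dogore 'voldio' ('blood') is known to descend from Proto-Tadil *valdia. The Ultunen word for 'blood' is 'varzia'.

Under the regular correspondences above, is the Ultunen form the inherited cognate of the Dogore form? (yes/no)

no

Derive the expected Ultunen reflex of *valdia:
Ultunen: *valdia
  valdia → valzia   [unconditioned shift]
  valzia → valzi   [apocope]
  valzi → varzi   [unconditioned shift]
  varzi (rule 4 does not apply)
  giving Ultunen varzi.
The regular Ultunen reflex would be 'varzi', but the attested form is 'varzia'. The correspondence is irregular, so they are not cognates (the Ultunen form has a different source).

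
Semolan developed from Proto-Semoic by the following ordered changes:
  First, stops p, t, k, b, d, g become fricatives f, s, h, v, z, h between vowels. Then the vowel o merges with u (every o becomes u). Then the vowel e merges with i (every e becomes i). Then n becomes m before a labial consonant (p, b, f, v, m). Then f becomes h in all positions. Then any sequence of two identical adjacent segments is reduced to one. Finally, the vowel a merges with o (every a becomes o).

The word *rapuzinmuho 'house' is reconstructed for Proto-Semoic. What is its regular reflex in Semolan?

rohuzimuhu

Semolan: *rapuzinmuho
  rapuzinmuho → rafuzinmuho   [intervocalic lenition]
  rafuzinmuho → rafuzinmuhu   [vowel merger]
  rafuzinmuhu (rule 3 does not apply)
  rafuzinmuhu → rafuzimmuhu   [nasal place assimilation]
  rafuzimmuhu → rahuzimmuhu   [unconditioned shift]
  rahuzimmuhu → rahuzimuhu   [degemination]
  rahuzimuhu → rohuzimuhu   [vowel merger]
  giving Semolan rohuzimuhu.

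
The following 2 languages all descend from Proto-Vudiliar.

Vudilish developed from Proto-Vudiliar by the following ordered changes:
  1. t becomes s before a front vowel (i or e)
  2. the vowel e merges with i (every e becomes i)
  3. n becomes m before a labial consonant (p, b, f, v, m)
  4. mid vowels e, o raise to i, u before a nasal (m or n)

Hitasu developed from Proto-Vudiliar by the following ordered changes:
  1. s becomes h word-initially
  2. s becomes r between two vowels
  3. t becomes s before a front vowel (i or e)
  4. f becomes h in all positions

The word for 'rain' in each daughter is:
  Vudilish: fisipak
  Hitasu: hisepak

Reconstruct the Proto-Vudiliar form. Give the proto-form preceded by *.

*fitepak

Position 4: Vudilish has i, Hitasu has e. Hitasu preserves e here (none of its changes turn any other segment into e), so the proto-segment is *e.
Position 3: Vudilish has s, Hitasu has s. Taking the neighbouring segments as reconstructed: Vudilish s could go back to *t or *s; Hitasu s can only go back to *t — the one source consistent with every daughter is *t.
Position 1: Vudilish has f, Hitasu has h. Vudilish preserves f here (none of its changes turn any other segment into f), so the proto-segment is *f.
This points to *fitepak. Verify forward in each daughter:
Vudilish: *fitepak > fisepak > fisipak  (by palatalisation, vowel merger)
Hitasu: *fitepak
  fitepak (rule 1 does not apply)
  fitepak (rule 2 does not apply)
  fitepak → fisepak   [palatalisation]
  fisepak → hisepak   [unconditioned shift]
  giving Hitasu hisepak.
*fitepak is the unique common source.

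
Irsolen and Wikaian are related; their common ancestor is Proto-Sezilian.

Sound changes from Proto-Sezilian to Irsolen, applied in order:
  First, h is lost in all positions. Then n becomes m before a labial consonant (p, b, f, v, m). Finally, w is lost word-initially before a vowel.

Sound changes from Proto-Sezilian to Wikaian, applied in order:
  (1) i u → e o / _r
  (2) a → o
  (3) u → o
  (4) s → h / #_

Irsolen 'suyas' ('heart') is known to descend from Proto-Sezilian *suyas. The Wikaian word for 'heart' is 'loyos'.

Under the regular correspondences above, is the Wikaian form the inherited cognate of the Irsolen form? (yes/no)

Derive the expected Wikaian reflex of *suyas:
Wikaian: *suyas
  suyas (rule 1 does not apply)
  suyas → suyos   [vowel merger]
  suyos → soyos   [vowel merger]
  soyos → hoyos   [debuccalisation]
  giving Wikaian hoyos.
The regular Wikaian reflex would be 'hoyos', but the attested form is 'loyos'. The correspondence is irregular, so they are not cognates (the Wikaian form has a different source).

no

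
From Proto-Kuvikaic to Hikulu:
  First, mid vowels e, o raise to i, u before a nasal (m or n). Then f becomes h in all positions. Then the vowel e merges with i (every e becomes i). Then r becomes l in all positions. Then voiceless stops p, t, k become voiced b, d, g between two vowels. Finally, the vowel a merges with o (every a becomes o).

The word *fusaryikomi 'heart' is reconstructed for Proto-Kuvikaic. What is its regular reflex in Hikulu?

Hikulu: start from *fusaryikomi.
  rule 1 (pre-nasal raising): fusaryikomi → fusaryikumi
  rule 2 (unconditioned shift): fusaryikumi → husaryikumi
  rule 3: no change — husaryikumi
  rule 4 (unconditioned shift): husaryikumi → husalyikumi
  rule 5 (intervocalic voicing): husalyikumi → husalyigumi
  rule 6 (vowel merger): husalyigumi → husolyigumi
  ⇒ Hikulu husolyigumi

husolyigumi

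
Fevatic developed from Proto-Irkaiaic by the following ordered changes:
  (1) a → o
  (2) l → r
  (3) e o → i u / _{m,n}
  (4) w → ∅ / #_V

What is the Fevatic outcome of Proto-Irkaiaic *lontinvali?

Fevatic: *lontinvali
  lontinvali → lontinvoli   [vowel merger]
  lontinvoli → rontinvori   [unconditioned shift]
  rontinvori → runtinvori   [pre-nasal raising]
  runtinvori (rule 4 does not apply)
  giving Fevatic runtinvori.

runtinvori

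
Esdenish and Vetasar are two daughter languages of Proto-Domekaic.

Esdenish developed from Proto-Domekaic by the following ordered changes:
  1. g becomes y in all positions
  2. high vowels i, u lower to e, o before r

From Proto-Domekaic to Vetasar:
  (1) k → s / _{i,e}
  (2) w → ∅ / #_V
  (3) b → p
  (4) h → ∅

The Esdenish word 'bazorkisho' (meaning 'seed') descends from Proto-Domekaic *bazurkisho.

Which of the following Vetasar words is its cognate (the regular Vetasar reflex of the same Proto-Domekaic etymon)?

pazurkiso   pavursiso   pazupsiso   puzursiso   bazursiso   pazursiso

pazursiso

Vetasar: start from *bazurkisho.
  rule 1 (palatalisation): bazurkisho → bazursisho
  rule 2: no change — bazursisho
  rule 3 (unconditioned shift): bazursisho → pazursisho
  rule 4 (h-loss): pazursisho → pazursiso
  ⇒ Vetasar pazursiso
Among the options, 'pazursiso' alone shows every Vetasar change applied in order.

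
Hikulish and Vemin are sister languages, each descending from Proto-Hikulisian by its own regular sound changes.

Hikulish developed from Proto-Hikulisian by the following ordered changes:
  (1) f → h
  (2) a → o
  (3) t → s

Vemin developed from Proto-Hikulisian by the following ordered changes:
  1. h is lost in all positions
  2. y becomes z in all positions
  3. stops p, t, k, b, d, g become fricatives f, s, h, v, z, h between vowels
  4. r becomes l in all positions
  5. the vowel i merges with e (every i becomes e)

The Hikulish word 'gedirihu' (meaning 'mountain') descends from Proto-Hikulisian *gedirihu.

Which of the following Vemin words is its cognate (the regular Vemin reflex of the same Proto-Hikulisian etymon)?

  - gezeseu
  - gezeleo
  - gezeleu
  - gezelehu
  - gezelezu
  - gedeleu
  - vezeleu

Vemin: *gedirihu > gediriu > geziriu > geziliu > gezeleu  (by h-loss, intervocalic lenition, unconditioned shift, vowel merger)
Among the options, 'gezeleu' alone shows every Vemin change applied in order.

gezeleu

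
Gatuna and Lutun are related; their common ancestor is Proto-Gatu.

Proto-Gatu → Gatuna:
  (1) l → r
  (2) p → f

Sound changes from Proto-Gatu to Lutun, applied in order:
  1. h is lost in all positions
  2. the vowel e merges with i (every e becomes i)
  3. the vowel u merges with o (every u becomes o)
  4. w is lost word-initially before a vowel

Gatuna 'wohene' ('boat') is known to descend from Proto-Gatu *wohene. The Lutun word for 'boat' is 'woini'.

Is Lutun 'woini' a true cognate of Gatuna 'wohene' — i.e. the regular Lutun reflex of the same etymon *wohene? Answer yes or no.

no

Derive the expected Lutun reflex of *wohene:
Lutun: start from *wohene.
  rule 1 (h-loss): wohene → woene
  rule 2 (vowel merger): woene → woini
  rule 3: no change — woini
  rule 4 (glide loss): woini → oini
  ⇒ Lutun oini
The regular Lutun reflex would be 'oini', but the attested form is 'woini'. The correspondence is irregular, so they are not cognates (the Lutun form has a different source).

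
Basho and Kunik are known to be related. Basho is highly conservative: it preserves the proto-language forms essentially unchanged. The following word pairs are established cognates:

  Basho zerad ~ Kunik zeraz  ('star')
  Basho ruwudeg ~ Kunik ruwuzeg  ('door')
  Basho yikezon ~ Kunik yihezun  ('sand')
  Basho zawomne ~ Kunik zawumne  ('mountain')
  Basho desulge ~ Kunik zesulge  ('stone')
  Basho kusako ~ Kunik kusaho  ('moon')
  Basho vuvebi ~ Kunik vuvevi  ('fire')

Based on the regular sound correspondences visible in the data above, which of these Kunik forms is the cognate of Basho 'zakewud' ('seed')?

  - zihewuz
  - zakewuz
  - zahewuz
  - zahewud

yikezon ~ yihezun — Basho k corresponds to Kunik h between vowels (before a front vowel).
zerad ~ zeraz — Basho d corresponds to Kunik z word-finally.
Applying these to Basho 'zakewud':
  zakewud → zahewud   (k→h between vowels (before a front vowel))
  zahewud → zahewuz   (d→z word-finally)
So the Kunik cognate is 'zahewuz'.

zahewuz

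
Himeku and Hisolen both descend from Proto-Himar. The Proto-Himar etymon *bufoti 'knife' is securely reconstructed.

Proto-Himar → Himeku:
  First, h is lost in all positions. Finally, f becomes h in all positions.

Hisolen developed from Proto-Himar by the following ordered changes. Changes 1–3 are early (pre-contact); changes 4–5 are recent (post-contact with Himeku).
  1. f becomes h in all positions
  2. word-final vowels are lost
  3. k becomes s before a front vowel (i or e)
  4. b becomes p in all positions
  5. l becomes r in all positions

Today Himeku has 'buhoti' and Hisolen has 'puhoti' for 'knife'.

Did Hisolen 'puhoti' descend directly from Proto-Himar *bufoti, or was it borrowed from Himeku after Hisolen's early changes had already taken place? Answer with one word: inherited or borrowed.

borrowed

If inherited, *bufoti would pass through all of Hisolen's changes:
Hisolen: *bufoti
  bufoti → buhoti   [unconditioned shift]
  buhoti → buhot   [apocope]
  buhot (rule 3 does not apply)
  buhot → puhot   [unconditioned shift]
  puhot (rule 5 does not apply)
  giving Hisolen puhot.
If borrowed from Himeku 'buhoti' after the early changes, it would undergo only the recent ones:
  rule 4 (unconditioned shift): buhoti → puhoti
  rule 5 (unconditioned shift): no change (puhoti)
  ⇒ as a loan: puhoti
Hisolen 'puhoti' matches the loan outcome 'puhoti', not the inherited 'puhot' — it skipped the early Hisolen changes, so it was borrowed from Himeku.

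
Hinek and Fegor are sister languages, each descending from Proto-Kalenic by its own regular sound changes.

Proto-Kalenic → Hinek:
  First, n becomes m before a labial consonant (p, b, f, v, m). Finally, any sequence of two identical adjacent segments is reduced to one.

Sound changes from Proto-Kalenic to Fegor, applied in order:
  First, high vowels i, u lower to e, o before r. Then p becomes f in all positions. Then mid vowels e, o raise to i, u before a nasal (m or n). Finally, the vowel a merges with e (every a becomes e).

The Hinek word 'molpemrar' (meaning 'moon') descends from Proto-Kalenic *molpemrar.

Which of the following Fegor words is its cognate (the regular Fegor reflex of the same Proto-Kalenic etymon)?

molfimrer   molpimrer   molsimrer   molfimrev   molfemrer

molfimrer

Fegor: *molpemrar > molfemrar > molfimrar > molfimrer  (by unconditioned shift, pre-nasal raising, vowel merger)
Only 'molfimrer' matches the regular Fegor development of *molpemrar.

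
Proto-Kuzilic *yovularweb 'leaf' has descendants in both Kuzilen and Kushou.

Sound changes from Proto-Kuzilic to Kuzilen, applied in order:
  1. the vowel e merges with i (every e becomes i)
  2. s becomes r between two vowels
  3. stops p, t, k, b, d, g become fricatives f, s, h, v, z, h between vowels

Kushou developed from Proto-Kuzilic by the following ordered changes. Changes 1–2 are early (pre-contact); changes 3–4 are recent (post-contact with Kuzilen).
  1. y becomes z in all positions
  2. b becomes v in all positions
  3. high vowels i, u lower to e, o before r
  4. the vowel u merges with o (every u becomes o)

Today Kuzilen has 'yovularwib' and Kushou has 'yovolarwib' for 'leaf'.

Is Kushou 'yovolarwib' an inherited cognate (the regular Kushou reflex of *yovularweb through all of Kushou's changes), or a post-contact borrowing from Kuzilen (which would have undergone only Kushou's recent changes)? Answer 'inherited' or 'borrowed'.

borrowed

If inherited, *yovularweb would pass through all of Kushou's changes:
Kushou: *yovularweb
  yovularweb → zovularweb   [unconditioned shift]
  zovularweb → zovularwev   [unconditioned shift]
  zovularwev (rule 3 does not apply)
  zovularwev → zovolarwev   [vowel merger]
  giving Kushou zovolarwev.
If borrowed from Kuzilen 'yovularwib' after the early changes, it would undergo only the recent ones:
  rule 3 (pre-rhotic lowering): no change (yovularwib)
  rule 4 (vowel merger): yovularwib → yovolarwib
  ⇒ as a loan: yovolarwib
Kushou 'yovolarwib' matches the loan outcome 'yovolarwib', not the inherited 'zovolarwev' — it skipped the early Kushou changes, so it was borrowed from Kuzilen.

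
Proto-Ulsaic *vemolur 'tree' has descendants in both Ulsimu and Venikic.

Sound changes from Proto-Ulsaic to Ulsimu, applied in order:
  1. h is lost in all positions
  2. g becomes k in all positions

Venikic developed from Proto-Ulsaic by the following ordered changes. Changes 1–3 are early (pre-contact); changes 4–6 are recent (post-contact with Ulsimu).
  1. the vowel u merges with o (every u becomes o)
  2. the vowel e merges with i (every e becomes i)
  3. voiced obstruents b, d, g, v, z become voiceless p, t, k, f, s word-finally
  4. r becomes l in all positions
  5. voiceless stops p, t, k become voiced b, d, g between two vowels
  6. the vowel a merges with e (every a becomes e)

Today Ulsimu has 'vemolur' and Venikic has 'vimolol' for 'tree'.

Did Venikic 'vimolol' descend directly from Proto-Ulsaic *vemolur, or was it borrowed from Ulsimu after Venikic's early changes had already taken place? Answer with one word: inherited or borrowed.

If inherited, *vemolur would pass through all of Venikic's changes:
Venikic: *vemolur > vemolor > vimolor > vimolol  (by vowel merger, vowel merger, unconditioned shift)
If borrowed from Ulsimu 'vemolur' after the early changes, it would undergo only the recent ones:
  rule 4 (unconditioned shift): vemolur → vemolul
  rule 5 (intervocalic voicing): no change (vemolul)
  rule 6 (vowel merger): no change (vemolul)
  ⇒ as a loan: vemolul
Venikic 'vimolol' matches the inherited outcome exactly, so it is an inherited cognate, not a loan.

inherited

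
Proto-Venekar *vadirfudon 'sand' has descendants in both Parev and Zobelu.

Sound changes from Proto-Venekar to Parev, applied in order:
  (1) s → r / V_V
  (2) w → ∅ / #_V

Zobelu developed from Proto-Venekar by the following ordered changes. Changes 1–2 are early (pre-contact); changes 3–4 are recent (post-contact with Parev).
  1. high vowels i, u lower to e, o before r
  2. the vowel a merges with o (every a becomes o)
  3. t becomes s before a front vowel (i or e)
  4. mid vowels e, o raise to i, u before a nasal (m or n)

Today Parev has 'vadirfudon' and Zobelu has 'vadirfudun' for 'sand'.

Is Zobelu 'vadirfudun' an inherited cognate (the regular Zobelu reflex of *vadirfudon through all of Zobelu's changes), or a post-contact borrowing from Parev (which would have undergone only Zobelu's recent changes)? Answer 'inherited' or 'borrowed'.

If inherited, *vadirfudon would pass through all of Zobelu's changes:
Zobelu: *vadirfudon > vaderfudon > voderfudon > voderfudun  (by pre-rhotic lowering, vowel merger, pre-nasal raising)
If borrowed from Parev 'vadirfudon' after the early changes, it would undergo only the recent ones:
  rule 3 (palatalisation): no change (vadirfudon)
  rule 4 (pre-nasal raising): vadirfudon → vadirfudun
  ⇒ as a loan: vadirfudun
Zobelu 'vadirfudun' matches the loan outcome 'vadirfudun', not the inherited 'voderfudun' — it skipped the early Zobelu changes, so it was borrowed from Parev.

borrowed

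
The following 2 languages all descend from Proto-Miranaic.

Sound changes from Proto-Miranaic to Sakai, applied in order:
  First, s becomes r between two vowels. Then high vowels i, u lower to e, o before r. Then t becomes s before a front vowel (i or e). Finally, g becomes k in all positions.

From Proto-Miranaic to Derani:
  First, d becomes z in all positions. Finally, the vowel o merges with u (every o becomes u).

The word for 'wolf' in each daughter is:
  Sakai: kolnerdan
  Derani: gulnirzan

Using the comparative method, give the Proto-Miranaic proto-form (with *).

*golnirdan

Position 7: Sakai has d, Derani has z. Sakai preserves d here (none of its changes turn any other segment into d), so the proto-segment is *d.
Position 2: Sakai has o, Derani has u. Taking the neighbouring segments as reconstructed: Sakai o can only go back to *o; Derani u could go back to *o or *u — the one source consistent with every daughter is *o.
Verify the candidate proto-form against each daughter:
Sakai: *golnirdan
  golnirdan (rule 1 does not apply)
  golnirdan → golnerdan   [pre-rhotic lowering]
  golnerdan (rule 3 does not apply)
  golnerdan → kolnerdan   [unconditioned shift]
  giving Sakai kolnerdan.
Derani: *golnirdan > golnirzan > gulnirzan  (by unconditioned shift, vowel merger)
*golnirdan is the unique common source.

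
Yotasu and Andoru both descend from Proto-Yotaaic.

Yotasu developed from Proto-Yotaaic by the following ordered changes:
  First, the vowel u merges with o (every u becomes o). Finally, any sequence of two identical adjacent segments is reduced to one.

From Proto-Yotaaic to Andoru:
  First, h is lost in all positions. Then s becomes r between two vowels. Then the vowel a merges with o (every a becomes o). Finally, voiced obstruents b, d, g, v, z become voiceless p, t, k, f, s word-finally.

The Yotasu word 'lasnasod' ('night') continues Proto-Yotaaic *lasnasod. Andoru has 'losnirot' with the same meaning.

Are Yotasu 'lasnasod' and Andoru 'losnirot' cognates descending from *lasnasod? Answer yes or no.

Derive the expected Andoru reflex of *lasnasod:
Andoru: *lasnasod > lasnarod > losnorod > losnorot  (by rhotacism, vowel merger, final devoicing)
The regular Andoru reflex would be 'losnorot', but the attested form is 'losnirot'. The correspondence is irregular, so they are not cognates (the Andoru form has a different source).

no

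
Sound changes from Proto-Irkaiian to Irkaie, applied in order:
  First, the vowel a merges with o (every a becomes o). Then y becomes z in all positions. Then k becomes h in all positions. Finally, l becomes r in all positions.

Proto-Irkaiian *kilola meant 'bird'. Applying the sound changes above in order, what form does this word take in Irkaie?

Irkaie: *kilola > kilolo > hilolo > hiroro  (by vowel merger, unconditioned shift, unconditioned shift)

hiroro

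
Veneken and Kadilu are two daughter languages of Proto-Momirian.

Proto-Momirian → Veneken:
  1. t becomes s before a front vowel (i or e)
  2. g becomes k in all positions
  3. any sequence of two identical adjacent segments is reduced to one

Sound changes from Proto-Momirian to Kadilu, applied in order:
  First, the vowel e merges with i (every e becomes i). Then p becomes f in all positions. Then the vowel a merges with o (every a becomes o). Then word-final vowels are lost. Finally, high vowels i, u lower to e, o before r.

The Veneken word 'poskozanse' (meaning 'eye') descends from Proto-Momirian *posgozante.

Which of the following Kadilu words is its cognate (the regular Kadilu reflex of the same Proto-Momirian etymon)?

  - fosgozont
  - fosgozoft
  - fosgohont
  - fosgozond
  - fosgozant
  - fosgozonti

fosgozont

Kadilu: *posgozante
  posgozante → posgozanti   [vowel merger]
  posgozanti → fosgozanti   [unconditioned shift]
  fosgozanti → fosgozonti   [vowel merger]
  fosgozonti → fosgozont   [apocope]
  fosgozont (rule 5 does not apply)
  giving Kadilu fosgozont.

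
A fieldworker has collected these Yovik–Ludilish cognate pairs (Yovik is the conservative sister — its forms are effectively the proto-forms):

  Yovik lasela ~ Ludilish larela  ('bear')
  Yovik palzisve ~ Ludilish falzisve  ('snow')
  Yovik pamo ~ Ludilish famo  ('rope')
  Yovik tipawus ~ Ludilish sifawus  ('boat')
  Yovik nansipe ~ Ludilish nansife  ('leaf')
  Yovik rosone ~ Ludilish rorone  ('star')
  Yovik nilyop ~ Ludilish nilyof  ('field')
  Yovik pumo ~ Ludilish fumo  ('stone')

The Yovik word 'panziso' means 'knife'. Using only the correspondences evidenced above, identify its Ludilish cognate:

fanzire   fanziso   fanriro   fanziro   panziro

fanziro

palzisve ~ falzisve, pamo ~ famo — Yovik p corresponds to Ludilish f word-initially before a back vowel.
rosone ~ rorone — Yovik s corresponds to Ludilish r between vowels (before a back vowel).
Applying these to Yovik 'panziso':
  panziso → fanziso   (p→f word-initially before a back vowel)
  fanziso → fanziro   (s→r between vowels (before a back vowel))
So the Ludilish cognate is 'fanziro'.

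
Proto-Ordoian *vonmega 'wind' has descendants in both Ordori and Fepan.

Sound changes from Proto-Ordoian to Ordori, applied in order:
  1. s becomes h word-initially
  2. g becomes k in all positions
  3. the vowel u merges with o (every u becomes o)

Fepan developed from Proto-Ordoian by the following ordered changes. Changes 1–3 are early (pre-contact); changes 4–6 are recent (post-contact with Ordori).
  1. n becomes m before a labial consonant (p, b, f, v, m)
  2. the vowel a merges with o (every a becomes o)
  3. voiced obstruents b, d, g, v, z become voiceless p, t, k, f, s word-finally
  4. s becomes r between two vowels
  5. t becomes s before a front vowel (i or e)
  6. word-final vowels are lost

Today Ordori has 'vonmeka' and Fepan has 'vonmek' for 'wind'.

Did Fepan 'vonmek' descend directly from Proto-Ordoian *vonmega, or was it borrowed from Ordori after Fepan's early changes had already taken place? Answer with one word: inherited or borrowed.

borrowed

If inherited, *vonmega would pass through all of Fepan's changes:
Fepan: *vonmega
  vonmega → vommega   [nasal place assimilation]
  vommega → vommego   [vowel merger]
  vommego (rule 3 does not apply)
  vommego (rule 4 does not apply)
  vommego (rule 5 does not apply)
  vommego → vommeg   [apocope]
  giving Fepan vommeg.
If borrowed from Ordori 'vonmeka' after the early changes, it would undergo only the recent ones:
  rule 4 (rhotacism): no change (vonmeka)
  rule 5 (palatalisation): no change (vonmeka)
  rule 6 (apocope): vonmeka → vonmek
  ⇒ as a loan: vonmek
Fepan 'vonmek' matches the loan outcome 'vonmek', not the inherited 'vommeg' — it skipped the early Fepan changes, so it was borrowed from Ordori.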